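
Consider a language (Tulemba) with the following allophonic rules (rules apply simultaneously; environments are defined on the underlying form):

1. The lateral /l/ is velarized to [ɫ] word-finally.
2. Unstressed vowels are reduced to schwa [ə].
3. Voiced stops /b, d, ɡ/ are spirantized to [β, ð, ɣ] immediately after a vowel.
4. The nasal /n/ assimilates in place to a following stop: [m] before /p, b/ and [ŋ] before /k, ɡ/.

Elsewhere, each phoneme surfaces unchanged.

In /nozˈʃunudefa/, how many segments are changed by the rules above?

5

Segments that undergo a rule: /o/ → [ə] (rule 2); /u/ → [ə] (rule 2); /d/ → [ð] (rule 3); /e/ → [ə] (rule 2); /a/ → [ə] (rule 2).
All other segments surface unchanged.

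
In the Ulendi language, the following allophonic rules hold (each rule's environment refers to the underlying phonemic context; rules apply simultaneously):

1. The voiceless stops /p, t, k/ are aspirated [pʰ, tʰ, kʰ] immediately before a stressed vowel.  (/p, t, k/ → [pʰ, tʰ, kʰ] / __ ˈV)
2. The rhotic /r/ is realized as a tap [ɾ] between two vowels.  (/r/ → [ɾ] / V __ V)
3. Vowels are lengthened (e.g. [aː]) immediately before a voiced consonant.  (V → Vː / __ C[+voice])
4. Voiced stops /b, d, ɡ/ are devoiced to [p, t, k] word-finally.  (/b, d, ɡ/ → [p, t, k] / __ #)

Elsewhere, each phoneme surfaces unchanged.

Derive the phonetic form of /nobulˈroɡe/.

[noːbuːlˈroːɡe]

/n/ (word-initial): no rule targets it → [n].
/o/ — between /n/ and /b/, before a voiced consonant — surfaces as [oː] (rule 3).
/b/ (between /o/ and /u/): rule 4 targets it, but not word-finally → unchanged [b].
/u/ meets the environment for rule 3 (before a voiced consonant) → [uː].
/l/ (between /u/ and /r/) is unaffected → [l].
/r/ — between /l/ and /o/; rule 2 does not apply here → [r].
/o/ meets the environment for rule 3 (before a voiced consonant) → [oː].
/ɡ/ (between /o/ and /e/) is in the target of rule 4 but the environment (word-finally) is not met → [ɡ].
/e/ (word-final): rule 3 targets it, but not before a voiced consonant → unchanged [e].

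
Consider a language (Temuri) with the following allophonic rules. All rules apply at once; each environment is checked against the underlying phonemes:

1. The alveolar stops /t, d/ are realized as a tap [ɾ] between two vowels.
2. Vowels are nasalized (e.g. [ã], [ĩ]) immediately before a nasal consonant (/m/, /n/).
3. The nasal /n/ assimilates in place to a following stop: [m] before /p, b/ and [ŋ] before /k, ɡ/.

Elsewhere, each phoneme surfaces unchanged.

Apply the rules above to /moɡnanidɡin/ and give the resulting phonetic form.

[moɡnãnidɡĩn]

/m/ (word-initial): no rule targets it → [m].
/o/ (between /m/ and /ɡ/): rule 2 targets it, but not before a nasal consonant → unchanged [o].
/ɡ/ stays [ɡ].
/n/ (between /ɡ/ and /a/) is in the target of rule 3 but the environment (before a labial or velar stop) is not met → [n].
/a/ (between /n/ and /n/) occurs before a nasal consonant → [ã] by rule 2.
/n/ (between /a/ and /i/): rule 3 targets it, but not before a labial or velar stop → unchanged [n].
/i/ (between /n/ and /d/) is in the target of rule 2 but the environment (before a nasal consonant) is not met → [i].
/d/ (between /i/ and /ɡ/): rule 1 targets it, but not between two vowels → unchanged [d].
/ɡ/ (between /d/ and /i/): no rule targets it → [ɡ].
/i/ (between /ɡ/ and /n/) occurs before a nasal consonant → [ĩ] by rule 2.
/n/ (word-final) is in the target of rule 3 but the environment (before a labial or velar stop) is not met → [n].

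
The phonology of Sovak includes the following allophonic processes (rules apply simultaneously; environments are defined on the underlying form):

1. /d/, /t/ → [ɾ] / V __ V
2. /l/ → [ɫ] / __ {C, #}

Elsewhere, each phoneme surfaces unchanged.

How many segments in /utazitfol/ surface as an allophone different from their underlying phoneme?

Segments that undergo a rule: /t/ → [ɾ] (rule 1); /l/ → [ɫ] (rule 2).
All other segments surface unchanged.

2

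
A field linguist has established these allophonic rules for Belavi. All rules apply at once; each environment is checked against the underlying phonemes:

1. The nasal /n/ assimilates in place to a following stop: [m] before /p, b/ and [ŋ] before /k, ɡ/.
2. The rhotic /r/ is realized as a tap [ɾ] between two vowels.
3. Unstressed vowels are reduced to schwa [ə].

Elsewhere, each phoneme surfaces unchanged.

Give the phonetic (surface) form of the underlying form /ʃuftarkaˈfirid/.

[ʃəftərkəˈfiɾəd]

/u/ — between /ʃ/ and /f/, in an unstressed syllable — surfaces as [ə] (rule 3).
Rule 3 applies to /a/ (between /t/ and /r/: in an unstressed syllable) → [ə].
/r/ (between /a/ and /k/) is in the target of rule 2 but the environment (between two vowels) is not met → [r].
/a/ (between /k/ and /f/) occurs in an unstressed syllable → [ə] by rule 3.
/i/ (between /f/ and /r/): rule 3 targets it, but not in an unstressed syllable → unchanged [i].
/r/ meets the environment for rule 2 (between two vowels) → [ɾ].
/i/ meets the environment for rule 3 (in an unstressed syllable) → [ə].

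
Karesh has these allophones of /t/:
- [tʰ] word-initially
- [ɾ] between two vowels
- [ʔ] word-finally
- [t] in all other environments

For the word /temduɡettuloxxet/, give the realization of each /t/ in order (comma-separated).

Occurrence 1 (position 1): word-initially → [tʰ].
Occurrence 2 (position 8): no conditioning environment matches → elsewhere allophone [t].
Occurrence 3 (position 9): no conditioning environment matches → elsewhere allophone [t].
Occurrence 4 (position 16): word-finally → [ʔ].

[tʰ], [t], [t], [ʔ]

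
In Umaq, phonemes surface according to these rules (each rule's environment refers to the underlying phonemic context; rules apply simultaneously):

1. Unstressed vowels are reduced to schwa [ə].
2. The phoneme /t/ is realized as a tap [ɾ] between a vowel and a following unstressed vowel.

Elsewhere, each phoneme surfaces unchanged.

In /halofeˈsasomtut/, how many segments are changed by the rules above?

5

Segments that undergo a rule: /a/ → [ə] (rule 1); /o/ → [ə] (rule 1); /e/ → [ə] (rule 1); /o/ → [ə] (rule 1); /u/ → [ə] (rule 1).
All other segments surface unchanged.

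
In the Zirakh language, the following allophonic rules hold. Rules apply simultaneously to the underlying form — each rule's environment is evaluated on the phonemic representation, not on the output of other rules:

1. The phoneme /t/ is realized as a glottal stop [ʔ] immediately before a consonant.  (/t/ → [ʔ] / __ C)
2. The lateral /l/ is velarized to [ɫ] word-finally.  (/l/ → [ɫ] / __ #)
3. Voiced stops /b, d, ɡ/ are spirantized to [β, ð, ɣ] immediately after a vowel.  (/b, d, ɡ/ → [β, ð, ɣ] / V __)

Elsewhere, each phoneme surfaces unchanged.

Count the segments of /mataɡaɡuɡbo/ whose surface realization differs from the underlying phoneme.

3

Segments that undergo a rule: /ɡ/ → [ɣ] (rule 3); /ɡ/ → [ɣ] (rule 3); /ɡ/ → [ɣ] (rule 3).
All other segments surface unchanged.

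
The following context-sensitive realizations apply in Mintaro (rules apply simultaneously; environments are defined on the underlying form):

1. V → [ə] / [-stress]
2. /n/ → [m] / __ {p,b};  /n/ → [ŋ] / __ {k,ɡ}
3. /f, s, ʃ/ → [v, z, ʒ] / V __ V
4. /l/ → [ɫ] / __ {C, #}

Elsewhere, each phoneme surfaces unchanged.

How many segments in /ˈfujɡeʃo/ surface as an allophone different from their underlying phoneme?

Segments that undergo a rule: /e/ → [ə] (rule 1); /ʃ/ → [ʒ] (rule 3); /o/ → [ə] (rule 1).
All other segments surface unchanged.

3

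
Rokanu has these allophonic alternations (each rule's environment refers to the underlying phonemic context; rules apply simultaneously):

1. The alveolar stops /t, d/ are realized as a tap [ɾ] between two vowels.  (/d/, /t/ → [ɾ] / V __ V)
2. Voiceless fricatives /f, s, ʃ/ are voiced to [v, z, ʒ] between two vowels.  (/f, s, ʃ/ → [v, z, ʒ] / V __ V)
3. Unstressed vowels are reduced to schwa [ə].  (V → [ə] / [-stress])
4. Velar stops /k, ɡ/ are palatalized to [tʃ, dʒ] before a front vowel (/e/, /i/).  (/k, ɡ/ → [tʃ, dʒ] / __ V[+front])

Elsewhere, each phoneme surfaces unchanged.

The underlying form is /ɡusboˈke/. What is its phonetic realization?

/ɡ/ (word-initial) fails the environment for rule 4, so it stays [ɡ].
/u/ — between /ɡ/ and /s/, in an unstressed syllable — surfaces as [ə] (rule 3).
/s/ (between /u/ and /b/) fails the environment for rule 2, so it stays [s].
/b/ (between /s/ and /o/) is unaffected → [b].
Rule 3 applies to /o/ (between /b/ and /k/: in an unstressed syllable) → [ə].
/k/ (between /o/ and /e/): before a front vowel, so rule 4 applies → [tʃ].
/e/ (word-final) is in the target of rule 3 but the environment (in an unstressed syllable) is not met → [e].

[ɡəsbəˈtʃe]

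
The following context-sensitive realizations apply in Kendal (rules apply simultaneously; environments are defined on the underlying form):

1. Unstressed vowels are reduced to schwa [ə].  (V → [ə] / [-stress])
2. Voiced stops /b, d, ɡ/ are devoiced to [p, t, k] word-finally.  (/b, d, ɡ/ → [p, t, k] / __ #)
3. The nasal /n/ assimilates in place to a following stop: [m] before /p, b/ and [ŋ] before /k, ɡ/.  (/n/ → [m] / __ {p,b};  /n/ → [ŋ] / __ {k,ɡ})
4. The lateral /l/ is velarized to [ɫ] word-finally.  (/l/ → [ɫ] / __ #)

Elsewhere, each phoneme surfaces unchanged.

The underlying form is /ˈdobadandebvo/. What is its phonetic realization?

[ˈdobədəndəbvə]

/d/ — word-initial; rule 2 does not apply here → [d].
/o/ (between /d/ and /b/): rule 1 targets it, but not in an unstressed syllable → unchanged [o].
/b/ — between /o/ and /a/; rule 2 does not apply here → [b].
/a/ — between /b/ and /d/, in an unstressed syllable — surfaces as [ə] (rule 1).
/d/ (between /a/ and /a/) fails the environment for rule 2, so it stays [d].
/a/ meets the environment for rule 1 (in an unstressed syllable) → [ə].
/n/ (between /a/ and /d/) fails the environment for rule 3, so it stays [n].
/d/ — between /n/ and /e/; rule 2 does not apply here → [d].
/e/ meets the environment for rule 1 (in an unstressed syllable) → [ə].
/b/ (between /e/ and /v/) is in the target of rule 2 but the environment (word-finally) is not met → [b].
/v/ stays [v].
/o/ (word-final): in an unstressed syllable, so rule 1 applies → [ə].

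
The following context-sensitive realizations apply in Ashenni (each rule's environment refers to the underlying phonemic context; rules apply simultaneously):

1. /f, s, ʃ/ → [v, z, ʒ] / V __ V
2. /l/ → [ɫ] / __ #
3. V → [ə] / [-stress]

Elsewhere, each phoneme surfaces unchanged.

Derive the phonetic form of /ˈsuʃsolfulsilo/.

[ˈsuʃsəlfəlsələ]

/s/ (word-initial): rule 1 targets it, but not between two vowels → unchanged [s].
/u/ (between /s/ and /ʃ/) is in the target of rule 3 but the environment (in an unstressed syllable) is not met → [u].
/ʃ/ (between /u/ and /s/) is in the target of rule 1 but the environment (between two vowels) is not met → [ʃ].
/s/ — between /ʃ/ and /o/; rule 1 does not apply here → [s].
/o/ — between /s/ and /l/, in an unstressed syllable — surfaces as [ə] (rule 3).
/l/ (between /o/ and /f/) fails the environment for rule 2, so it stays [l].
/f/ (between /l/ and /u/): rule 1 targets it, but not between two vowels → unchanged [f].
/u/ (between /f/ and /l/): in an unstressed syllable, so rule 3 applies → [ə].
/l/ (between /u/ and /s/): rule 2 targets it, but not word-finally → unchanged [l].
/s/ (between /l/ and /i/) is in the target of rule 1 but the environment (between two vowels) is not met → [s].
/i/ — between /s/ and /l/, in an unstressed syllable — surfaces as [ə] (rule 3).
/l/ — between /i/ and /o/; rule 2 does not apply here → [l].
/o/ meets the environment for rule 3 (in an unstressed syllable) → [ə].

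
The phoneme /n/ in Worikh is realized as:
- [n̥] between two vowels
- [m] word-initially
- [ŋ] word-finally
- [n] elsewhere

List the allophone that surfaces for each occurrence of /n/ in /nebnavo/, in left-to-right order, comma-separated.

[m], [n]

Occurrence 1 (position 1): word-initially → [m].
Occurrence 2 (position 4): no conditioning environment matches → elsewhere allophone [n].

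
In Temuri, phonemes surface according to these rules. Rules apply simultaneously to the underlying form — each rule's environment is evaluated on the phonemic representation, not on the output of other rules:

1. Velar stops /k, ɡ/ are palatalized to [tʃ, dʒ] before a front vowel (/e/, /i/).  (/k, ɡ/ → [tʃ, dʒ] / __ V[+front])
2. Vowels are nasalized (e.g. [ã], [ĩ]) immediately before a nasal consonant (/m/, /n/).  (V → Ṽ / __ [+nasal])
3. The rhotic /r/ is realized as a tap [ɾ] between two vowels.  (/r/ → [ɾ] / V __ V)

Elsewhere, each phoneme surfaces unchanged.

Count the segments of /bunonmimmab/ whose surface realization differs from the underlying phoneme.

3

Segments that undergo a rule: /u/ → [ũ] (rule 2); /o/ → [õ] (rule 2); /i/ → [ĩ] (rule 2).
All other segments surface unchanged.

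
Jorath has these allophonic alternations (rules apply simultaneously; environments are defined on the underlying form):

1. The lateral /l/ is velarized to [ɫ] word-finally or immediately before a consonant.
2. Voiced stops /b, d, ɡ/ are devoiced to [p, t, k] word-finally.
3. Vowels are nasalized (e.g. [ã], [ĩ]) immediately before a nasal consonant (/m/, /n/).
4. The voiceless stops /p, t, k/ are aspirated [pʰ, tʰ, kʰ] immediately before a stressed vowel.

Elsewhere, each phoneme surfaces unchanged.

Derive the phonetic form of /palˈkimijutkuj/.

/p/ — word-initial; rule 4 does not apply here → [p].
/a/ (between /p/ and /l/) fails the environment for rule 3, so it stays [a].
/l/ (between /a/ and /k/): word-finally or immediately before a consonant, so rule 1 applies → [ɫ].
/k/ (between /l/ and /i/) occurs immediately before a stressed vowel → [kʰ] by rule 4.
/i/ (between /k/ and /m/) occurs before a nasal consonant → [ĩ] by rule 3.
/i/ — between /m/ and /j/; rule 3 does not apply here → [i].
/u/ (between /j/ and /t/): rule 3 targets it, but not before a nasal consonant → unchanged [u].
/t/ (between /u/ and /k/) is in the target of rule 4 but the environment (immediately before a stressed vowel) is not met → [t].
/k/ (between /t/ and /u/) fails the environment for rule 4, so it stays [k].
/u/ — between /k/ and /j/; rule 3 does not apply here → [u].

[paɫˈkʰĩmijutkuj]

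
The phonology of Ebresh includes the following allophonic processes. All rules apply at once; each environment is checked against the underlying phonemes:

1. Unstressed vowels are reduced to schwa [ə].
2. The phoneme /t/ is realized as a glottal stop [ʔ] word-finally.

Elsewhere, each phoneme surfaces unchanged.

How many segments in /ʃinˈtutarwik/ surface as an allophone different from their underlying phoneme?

Segments that undergo a rule: /i/ → [ə] (rule 1); /a/ → [ə] (rule 1); /i/ → [ə] (rule 1).
All other segments surface unchanged.

3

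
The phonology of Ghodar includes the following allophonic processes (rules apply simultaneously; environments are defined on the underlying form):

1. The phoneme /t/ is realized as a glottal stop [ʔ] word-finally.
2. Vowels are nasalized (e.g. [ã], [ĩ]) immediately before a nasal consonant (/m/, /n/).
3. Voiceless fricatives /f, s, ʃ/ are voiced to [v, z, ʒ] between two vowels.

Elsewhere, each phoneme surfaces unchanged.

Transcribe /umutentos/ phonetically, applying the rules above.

/u/ (word-initial): before a nasal consonant, so rule 2 applies → [ũ].
/m/ stays [m].
/u/ (between /m/ and /t/) fails the environment for rule 2, so it stays [u].
/t/ (between /u/ and /e/) is in the target of rule 1 but the environment (word-finally) is not met → [t].
/e/ — between /t/ and /n/, before a nasal consonant — surfaces as [ẽ] (rule 2).
/n/ (between /e/ and /t/): no rule targets it → [n].
/t/ (between /n/ and /o/) fails the environment for rule 1, so it stays [t].
/o/ (between /t/ and /s/) fails the environment for rule 2, so it stays [o].
/s/ (word-final) fails the environment for rule 3, so it stays [s].

[ũmutẽntos]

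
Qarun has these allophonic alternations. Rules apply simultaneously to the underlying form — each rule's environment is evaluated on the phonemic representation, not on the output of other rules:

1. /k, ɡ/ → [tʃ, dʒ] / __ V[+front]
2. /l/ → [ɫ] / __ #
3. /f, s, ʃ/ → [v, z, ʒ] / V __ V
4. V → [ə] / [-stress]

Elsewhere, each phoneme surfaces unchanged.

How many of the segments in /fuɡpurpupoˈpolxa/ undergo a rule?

Segments that undergo a rule: /u/ → [ə] (rule 4); /u/ → [ə] (rule 4); /u/ → [ə] (rule 4); /o/ → [ə] (rule 4); /a/ → [ə] (rule 4).
All other segments surface unchanged.

5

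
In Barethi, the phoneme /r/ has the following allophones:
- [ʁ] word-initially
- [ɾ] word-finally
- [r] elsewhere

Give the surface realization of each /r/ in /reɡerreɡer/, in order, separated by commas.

Occurrence 1 (position 1): word-initially → [ʁ].
Occurrence 2 (position 5): no conditioning environment matches → elsewhere allophone [r].
Occurrence 3 (position 6): no conditioning environment matches → elsewhere allophone [r].
Occurrence 4 (position 10): word-finally → [ɾ].

[ʁ], [r], [r], [ɾ]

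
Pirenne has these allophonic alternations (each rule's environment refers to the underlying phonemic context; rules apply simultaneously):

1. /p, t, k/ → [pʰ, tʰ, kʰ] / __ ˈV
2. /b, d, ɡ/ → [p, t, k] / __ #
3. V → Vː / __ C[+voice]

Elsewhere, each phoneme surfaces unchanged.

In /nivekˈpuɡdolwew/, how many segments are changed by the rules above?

Segments that undergo a rule: /i/ → [iː] (rule 3); /p/ → [pʰ] (rule 1); /u/ → [uː] (rule 3); /o/ → [oː] (rule 3); /e/ → [eː] (rule 3).
All other segments surface unchanged.

5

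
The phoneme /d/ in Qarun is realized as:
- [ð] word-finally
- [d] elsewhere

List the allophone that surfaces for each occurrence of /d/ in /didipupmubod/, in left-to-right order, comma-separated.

[d], [d], [ð]

Occurrence 1 (position 1): no conditioning environment matches → elsewhere allophone [d].
Occurrence 2 (position 3): no conditioning environment matches → elsewhere allophone [d].
Occurrence 3 (position 12): word-finally → [ð].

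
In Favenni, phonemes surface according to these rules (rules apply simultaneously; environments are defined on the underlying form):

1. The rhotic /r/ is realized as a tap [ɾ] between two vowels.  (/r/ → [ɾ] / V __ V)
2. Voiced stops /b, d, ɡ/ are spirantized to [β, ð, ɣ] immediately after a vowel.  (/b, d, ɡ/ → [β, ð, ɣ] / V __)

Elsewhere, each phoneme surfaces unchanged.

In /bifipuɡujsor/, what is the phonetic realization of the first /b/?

[b]

/b/ — word-initial; rule 2 does not apply here → [b].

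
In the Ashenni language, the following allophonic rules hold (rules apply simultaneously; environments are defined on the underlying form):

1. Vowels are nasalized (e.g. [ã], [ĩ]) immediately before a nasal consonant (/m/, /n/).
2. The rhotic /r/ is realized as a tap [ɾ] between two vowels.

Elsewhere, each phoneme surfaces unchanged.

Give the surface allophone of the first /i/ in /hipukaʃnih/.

[i]

/i/ (between /h/ and /p/) fails the environment for rule 1, so it stays [i].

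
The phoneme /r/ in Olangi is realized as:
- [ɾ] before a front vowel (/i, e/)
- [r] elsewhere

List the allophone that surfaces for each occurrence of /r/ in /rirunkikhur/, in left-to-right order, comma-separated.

[ɾ], [r], [r]

Occurrence 1 (position 1): before a front vowel (/i, e/) → [ɾ].
Occurrence 2 (position 3): no conditioning environment matches → elsewhere allophone [r].
Occurrence 3 (position 11): no conditioning environment matches → elsewhere allophone [r].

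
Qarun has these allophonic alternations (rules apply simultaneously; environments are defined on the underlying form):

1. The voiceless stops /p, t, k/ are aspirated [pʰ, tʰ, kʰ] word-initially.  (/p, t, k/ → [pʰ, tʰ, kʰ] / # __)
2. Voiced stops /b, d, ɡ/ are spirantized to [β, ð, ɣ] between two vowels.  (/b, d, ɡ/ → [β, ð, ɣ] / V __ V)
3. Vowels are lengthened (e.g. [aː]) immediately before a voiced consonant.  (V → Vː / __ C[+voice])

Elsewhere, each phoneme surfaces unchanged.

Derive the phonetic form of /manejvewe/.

/m/ (word-initial) is unaffected → [m].
/a/ (between /m/ and /n/) occurs before a voiced consonant → [aː] by rule 3.
/n/ (between /a/ and /e/): no rule targets it → [n].
Rule 3 applies to /e/ (between /n/ and /j/: before a voiced consonant) → [eː].
/j/ — not in any rule's target class → [j].
/v/ (between /j/ and /e/): no rule targets it → [v].
/e/ — between /v/ and /w/, before a voiced consonant — surfaces as [eː] (rule 3).
/w/ — not in any rule's target class → [w].
/e/ (word-final) is in the target of rule 3 but the environment (before a voiced consonant) is not met → [e].

[maːneːjveːwe]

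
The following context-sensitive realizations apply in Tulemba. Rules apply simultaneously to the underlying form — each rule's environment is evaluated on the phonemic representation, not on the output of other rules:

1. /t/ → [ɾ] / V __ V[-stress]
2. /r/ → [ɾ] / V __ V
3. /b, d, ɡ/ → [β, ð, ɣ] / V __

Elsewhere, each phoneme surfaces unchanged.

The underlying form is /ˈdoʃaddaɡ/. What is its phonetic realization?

/d/ — word-initial; rule 3 does not apply here → [d].
/o/ (between /d/ and /ʃ/) is unaffected → [o].
/ʃ/ (between /o/ and /a/): no rule targets it → [ʃ].
/a/ (between /ʃ/ and /d/): no rule targets it → [a].
/d/ — between /a/ and /d/, immediately after a vowel — surfaces as [ð] (rule 3).
/d/ (between /d/ and /a/) is in the target of rule 3 but the environment (immediately after a vowel) is not met → [d].
/a/ (between /d/ and /ɡ/): no rule targets it → [a].
/ɡ/ (word-final) occurs immediately after a vowel → [ɣ] by rule 3.

[ˈdoʃaðdaɣ]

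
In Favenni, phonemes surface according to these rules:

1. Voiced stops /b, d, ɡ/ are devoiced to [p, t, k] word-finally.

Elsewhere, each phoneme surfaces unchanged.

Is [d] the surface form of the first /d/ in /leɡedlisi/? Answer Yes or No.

Yes

/d/ (between /e/ and /l/) is in the target of rule 1 but the environment (word-finally) is not met → [d].
The actual realization is [d], which matches [d].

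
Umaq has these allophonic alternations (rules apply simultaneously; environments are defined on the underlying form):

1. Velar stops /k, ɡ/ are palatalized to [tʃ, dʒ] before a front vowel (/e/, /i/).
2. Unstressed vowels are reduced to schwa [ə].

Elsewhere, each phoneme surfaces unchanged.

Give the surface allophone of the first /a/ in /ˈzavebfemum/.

/a/ (between /z/ and /v/): rule 2 targets it, but not in an unstressed syllable → unchanged [a].

[a]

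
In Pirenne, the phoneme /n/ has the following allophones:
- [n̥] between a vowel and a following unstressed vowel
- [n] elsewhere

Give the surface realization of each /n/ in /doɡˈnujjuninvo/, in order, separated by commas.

[n], [n̥], [n]

Occurrence 1 (position 4): no conditioning environment matches → elsewhere allophone [n].
Occurrence 2 (position 9): between a vowel and a following unstressed vowel → [n̥].
Occurrence 3 (position 11): no conditioning environment matches → elsewhere allophone [n].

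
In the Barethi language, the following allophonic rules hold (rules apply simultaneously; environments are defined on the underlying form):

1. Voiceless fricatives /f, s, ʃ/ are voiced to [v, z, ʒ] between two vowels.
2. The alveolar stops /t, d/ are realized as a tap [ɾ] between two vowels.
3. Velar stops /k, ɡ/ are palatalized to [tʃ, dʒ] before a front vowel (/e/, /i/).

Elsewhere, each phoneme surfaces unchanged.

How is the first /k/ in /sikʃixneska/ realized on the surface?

[k]

/k/ (between /i/ and /ʃ/): rule 3 targets it, but not before a front vowel → unchanged [k].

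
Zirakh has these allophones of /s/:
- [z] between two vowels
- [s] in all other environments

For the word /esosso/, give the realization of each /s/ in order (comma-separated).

[z], [s], [s]

Occurrence 1 (position 2): between two vowels → [z].
Occurrence 2 (position 4): no conditioning environment matches → elsewhere allophone [s].
Occurrence 3 (position 5): no conditioning environment matches → elsewhere allophone [s].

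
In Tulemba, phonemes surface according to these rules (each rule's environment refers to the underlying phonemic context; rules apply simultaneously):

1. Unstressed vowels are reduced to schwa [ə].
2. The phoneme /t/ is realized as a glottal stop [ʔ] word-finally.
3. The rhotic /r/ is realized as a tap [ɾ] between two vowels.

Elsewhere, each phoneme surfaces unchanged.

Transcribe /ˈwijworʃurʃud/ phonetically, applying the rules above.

/w/ stays [w].
/i/ (between /w/ and /j/) is in the target of rule 1 but the environment (in an unstressed syllable) is not met → [i].
/j/ (between /i/ and /w/) is unaffected → [j].
/w/ (between /j/ and /o/) is unaffected → [w].
/o/ — between /w/ and /r/, in an unstressed syllable — surfaces as [ə] (rule 1).
/r/ (between /o/ and /ʃ/): rule 3 targets it, but not between two vowels → unchanged [r].
/ʃ/ stays [ʃ].
/u/ — between /ʃ/ and /r/, in an unstressed syllable — surfaces as [ə] (rule 1).
/r/ — between /u/ and /ʃ/; rule 3 does not apply here → [r].
/ʃ/ stays [ʃ].
/u/ (between /ʃ/ and /d/): in an unstressed syllable, so rule 1 applies → [ə].
/d/ (word-final): no rule targets it → [d].

[ˈwijwərʃərʃəd]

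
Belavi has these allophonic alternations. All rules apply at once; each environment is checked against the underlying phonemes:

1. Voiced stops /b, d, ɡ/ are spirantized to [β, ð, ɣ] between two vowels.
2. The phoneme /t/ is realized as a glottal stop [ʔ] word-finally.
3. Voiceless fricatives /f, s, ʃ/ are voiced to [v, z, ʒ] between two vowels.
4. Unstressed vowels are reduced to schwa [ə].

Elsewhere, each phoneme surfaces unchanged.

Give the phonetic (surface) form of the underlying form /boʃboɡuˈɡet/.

[bəʃbəɣəˈɣeʔ]

/b/ — word-initial; rule 1 does not apply here → [b].
/o/ meets the environment for rule 4 (in an unstressed syllable) → [ə].
/ʃ/ (between /o/ and /b/): rule 3 targets it, but not between two vowels → unchanged [ʃ].
/b/ (between /ʃ/ and /o/) fails the environment for rule 1, so it stays [b].
Rule 4 applies to /o/ (between /b/ and /ɡ/: in an unstressed syllable) → [ə].
/ɡ/ (between /o/ and /u/) occurs between two vowels → [ɣ] by rule 1.
/u/ (between /ɡ/ and /ɡ/): in an unstressed syllable, so rule 4 applies → [ə].
/ɡ/ — between /u/ and /e/, between two vowels — surfaces as [ɣ] (rule 1).
/e/ — between /ɡ/ and /t/; rule 4 does not apply here → [e].
/t/ meets the environment for rule 2 (word-finally) → [ʔ].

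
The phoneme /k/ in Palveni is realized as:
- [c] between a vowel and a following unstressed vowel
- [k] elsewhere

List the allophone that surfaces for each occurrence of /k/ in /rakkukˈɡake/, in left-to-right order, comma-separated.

Occurrence 1 (position 3): no conditioning environment matches → elsewhere allophone [k].
Occurrence 2 (position 4): no conditioning environment matches → elsewhere allophone [k].
Occurrence 3 (position 6): no conditioning environment matches → elsewhere allophone [k].
Occurrence 4 (position 9): between a vowel and a following unstressed vowel → [c].

[k], [k], [k], [c]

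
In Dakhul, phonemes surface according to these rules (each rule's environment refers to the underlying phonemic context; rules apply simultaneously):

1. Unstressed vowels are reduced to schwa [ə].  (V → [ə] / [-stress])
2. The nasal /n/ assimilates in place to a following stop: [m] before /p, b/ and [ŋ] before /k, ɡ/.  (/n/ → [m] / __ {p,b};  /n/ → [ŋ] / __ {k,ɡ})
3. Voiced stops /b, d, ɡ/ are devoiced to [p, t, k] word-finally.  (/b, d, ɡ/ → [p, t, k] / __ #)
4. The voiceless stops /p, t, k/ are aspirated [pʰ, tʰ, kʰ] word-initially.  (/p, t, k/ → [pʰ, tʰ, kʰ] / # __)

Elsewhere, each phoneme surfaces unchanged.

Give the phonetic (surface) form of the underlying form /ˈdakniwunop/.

/d/ (word-initial) fails the environment for rule 3, so it stays [d].
/a/ — between /d/ and /k/; rule 1 does not apply here → [a].
/k/ (between /a/ and /n/) fails the environment for rule 4, so it stays [k].
/n/ (between /k/ and /i/): rule 2 targets it, but not before a labial or velar stop → unchanged [n].
Rule 1 applies to /i/ (between /n/ and /w/: in an unstressed syllable) → [ə].
Rule 1 applies to /u/ (between /w/ and /n/: in an unstressed syllable) → [ə].
/n/ (between /u/ and /o/): rule 2 targets it, but not before a labial or velar stop → unchanged [n].
Rule 1 applies to /o/ (between /n/ and /p/: in an unstressed syllable) → [ə].
/p/ (word-final) is in the target of rule 4 but the environment (word-initially) is not met → [p].

[ˈdaknəwənəp]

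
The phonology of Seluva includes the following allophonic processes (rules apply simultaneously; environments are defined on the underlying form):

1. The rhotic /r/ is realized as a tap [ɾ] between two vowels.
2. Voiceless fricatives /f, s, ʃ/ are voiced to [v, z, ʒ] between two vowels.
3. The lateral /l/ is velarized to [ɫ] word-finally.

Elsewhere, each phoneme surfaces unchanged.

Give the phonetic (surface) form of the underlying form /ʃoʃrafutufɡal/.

/ʃ/ (word-initial) fails the environment for rule 2, so it stays [ʃ].
/o/ — not in any rule's target class → [o].
/ʃ/ — between /o/ and /r/; rule 2 does not apply here → [ʃ].
/r/ — between /ʃ/ and /a/; rule 1 does not apply here → [r].
/a/ (between /r/ and /f/) is unaffected → [a].
/f/ (between /a/ and /u/) occurs between two vowels → [v] by rule 2.
/u/ (between /f/ and /t/) is unaffected → [u].
/t/ — not in any rule's target class → [t].
/u/ (between /t/ and /f/) is unaffected → [u].
/f/ — between /u/ and /ɡ/; rule 2 does not apply here → [f].
/ɡ/ (between /f/ and /a/) is unaffected → [ɡ].
/a/ (between /ɡ/ and /l/): no rule targets it → [a].
Rule 3 applies to /l/ (word-final: word-finally) → [ɫ].

[ʃoʃravutufɡaɫ]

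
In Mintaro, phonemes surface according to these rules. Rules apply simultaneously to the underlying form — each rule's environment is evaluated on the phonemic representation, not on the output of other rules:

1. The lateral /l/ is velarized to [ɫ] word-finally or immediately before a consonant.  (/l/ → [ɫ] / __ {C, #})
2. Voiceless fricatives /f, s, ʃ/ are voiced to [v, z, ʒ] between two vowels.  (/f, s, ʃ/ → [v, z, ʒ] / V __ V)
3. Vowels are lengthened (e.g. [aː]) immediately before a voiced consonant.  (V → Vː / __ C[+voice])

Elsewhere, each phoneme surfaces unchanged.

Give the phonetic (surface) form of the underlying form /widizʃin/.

/w/ stays [w].
/i/ (between /w/ and /d/): before a voiced consonant, so rule 3 applies → [iː].
/d/ stays [d].
/i/ — between /d/ and /z/, before a voiced consonant — surfaces as [iː] (rule 3).
/z/ (between /i/ and /ʃ/) is unaffected → [z].
/ʃ/ (between /z/ and /i/) fails the environment for rule 2, so it stays [ʃ].
/i/ meets the environment for rule 3 (before a voiced consonant) → [iː].
/n/ stays [n].

[wiːdiːzʃiːn]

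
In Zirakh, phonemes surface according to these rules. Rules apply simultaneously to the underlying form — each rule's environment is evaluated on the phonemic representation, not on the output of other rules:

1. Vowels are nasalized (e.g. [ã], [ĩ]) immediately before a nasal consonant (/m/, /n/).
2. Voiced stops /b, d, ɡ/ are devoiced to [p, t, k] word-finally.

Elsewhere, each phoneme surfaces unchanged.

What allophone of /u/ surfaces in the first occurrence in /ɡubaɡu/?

/u/ — between /ɡ/ and /b/; rule 1 does not apply here → [u].

[u]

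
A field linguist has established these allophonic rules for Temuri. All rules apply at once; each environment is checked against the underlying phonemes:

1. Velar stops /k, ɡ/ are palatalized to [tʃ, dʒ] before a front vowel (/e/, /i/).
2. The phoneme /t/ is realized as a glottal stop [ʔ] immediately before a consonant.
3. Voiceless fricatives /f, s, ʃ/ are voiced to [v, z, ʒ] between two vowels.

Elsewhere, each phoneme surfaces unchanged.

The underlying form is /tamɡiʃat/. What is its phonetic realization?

[tamdʒiʒat]

/t/ (word-initial) is in the target of rule 2 but the environment (immediately before a consonant) is not met → [t].
/a/ (between /t/ and /m/) is unaffected → [a].
/m/ stays [m].
/ɡ/ meets the environment for rule 1 (before a front vowel) → [dʒ].
/i/ — not in any rule's target class → [i].
Rule 3 applies to /ʃ/ (between /i/ and /a/: between two vowels) → [ʒ].
/a/ — not in any rule's target class → [a].
/t/ (word-final): rule 2 targets it, but not immediately before a consonant → unchanged [t].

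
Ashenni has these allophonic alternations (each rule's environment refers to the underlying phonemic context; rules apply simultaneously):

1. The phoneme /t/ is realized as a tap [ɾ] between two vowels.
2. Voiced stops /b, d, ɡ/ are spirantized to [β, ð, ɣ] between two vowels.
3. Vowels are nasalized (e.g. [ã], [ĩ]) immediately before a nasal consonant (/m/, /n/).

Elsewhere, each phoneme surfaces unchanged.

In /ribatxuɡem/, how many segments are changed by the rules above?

3

Segments that undergo a rule: /b/ → [β] (rule 2); /ɡ/ → [ɣ] (rule 2); /e/ → [ẽ] (rule 3).
All other segments surface unchanged.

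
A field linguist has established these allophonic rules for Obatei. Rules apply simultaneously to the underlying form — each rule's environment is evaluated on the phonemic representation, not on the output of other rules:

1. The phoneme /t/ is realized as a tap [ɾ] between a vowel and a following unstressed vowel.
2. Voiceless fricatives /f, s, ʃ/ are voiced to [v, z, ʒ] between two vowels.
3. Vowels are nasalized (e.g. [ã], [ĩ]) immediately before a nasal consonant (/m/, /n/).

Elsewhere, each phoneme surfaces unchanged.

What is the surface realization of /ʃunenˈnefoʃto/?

[ʃũnẽnˈnevoʃto]

/ʃ/ (word-initial) fails the environment for rule 2, so it stays [ʃ].
Rule 3 applies to /u/ (between /ʃ/ and /n/: before a nasal consonant) → [ũ].
/n/ stays [n].
/e/ — between /n/ and /n/, before a nasal consonant — surfaces as [ẽ] (rule 3).
/n/ (between /e/ and /n/): no rule targets it → [n].
/n/ stays [n].
/e/ (between /n/ and /f/): rule 3 targets it, but not before a nasal consonant → unchanged [e].
/f/ (between /e/ and /o/): between two vowels, so rule 2 applies → [v].
/o/ (between /f/ and /ʃ/) fails the environment for rule 3, so it stays [o].
/ʃ/ (between /o/ and /t/) fails the environment for rule 2, so it stays [ʃ].
/t/ — between /ʃ/ and /o/; rule 1 does not apply here → [t].
/o/ (word-final) is in the target of rule 3 but the environment (before a nasal consonant) is not met → [o].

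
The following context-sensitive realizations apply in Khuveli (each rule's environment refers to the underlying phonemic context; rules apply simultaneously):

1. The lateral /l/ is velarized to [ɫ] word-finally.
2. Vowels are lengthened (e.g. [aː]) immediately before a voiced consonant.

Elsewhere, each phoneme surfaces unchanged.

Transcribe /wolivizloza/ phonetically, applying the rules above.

/w/ — not in any rule's target class → [w].
/o/ — between /w/ and /l/, before a voiced consonant — surfaces as [oː] (rule 2).
/l/ (between /o/ and /i/): rule 1 targets it, but not word-finally → unchanged [l].
/i/ (between /l/ and /v/): before a voiced consonant, so rule 2 applies → [iː].
/v/ stays [v].
Rule 2 applies to /i/ (between /v/ and /z/: before a voiced consonant) → [iː].
/z/ (between /i/ and /l/) is unaffected → [z].
/l/ (between /z/ and /o/) fails the environment for rule 1, so it stays [l].
Rule 2 applies to /o/ (between /l/ and /z/: before a voiced consonant) → [oː].
/z/ stays [z].
/a/ (word-final) is in the target of rule 2 but the environment (before a voiced consonant) is not met → [a].

[woːliːviːzloːza]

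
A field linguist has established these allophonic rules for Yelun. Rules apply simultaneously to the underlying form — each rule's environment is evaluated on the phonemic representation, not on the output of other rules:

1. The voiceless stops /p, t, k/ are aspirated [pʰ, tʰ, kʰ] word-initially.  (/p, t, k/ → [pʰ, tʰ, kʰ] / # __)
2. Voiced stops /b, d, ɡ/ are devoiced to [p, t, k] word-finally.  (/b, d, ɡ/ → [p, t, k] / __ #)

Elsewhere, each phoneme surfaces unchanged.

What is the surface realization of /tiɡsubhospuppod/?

Rule 1 applies to /t/ (word-initial: word-initially) → [tʰ].
/i/ — not in any rule's target class → [i].
/ɡ/ (between /i/ and /s/): rule 2 targets it, but not word-finally → unchanged [ɡ].
/s/ (between /ɡ/ and /u/): no rule targets it → [s].
/u/ (between /s/ and /b/) is unaffected → [u].
/b/ (between /u/ and /h/): rule 2 targets it, but not word-finally → unchanged [b].
/h/ stays [h].
/o/ — not in any rule's target class → [o].
/s/ stays [s].
/p/ (between /s/ and /u/) is in the target of rule 1 but the environment (word-initially) is not met → [p].
/u/ — not in any rule's target class → [u].
/p/ (between /u/ and /p/) fails the environment for rule 1, so it stays [p].
/p/ — between /p/ and /o/; rule 1 does not apply here → [p].
/o/ stays [o].
/d/ (word-final) occurs word-finally → [t] by rule 2.

[tʰiɡsubhospuppot]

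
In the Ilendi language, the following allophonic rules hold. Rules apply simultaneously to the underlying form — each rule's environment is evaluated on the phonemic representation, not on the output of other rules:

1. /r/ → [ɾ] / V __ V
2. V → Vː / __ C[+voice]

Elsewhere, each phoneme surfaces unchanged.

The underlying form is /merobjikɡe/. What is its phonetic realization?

/m/ (word-initial) is unaffected → [m].
/e/ (between /m/ and /r/): before a voiced consonant, so rule 2 applies → [eː].
/r/ (between /e/ and /o/): between two vowels, so rule 1 applies → [ɾ].
/o/ — between /r/ and /b/, before a voiced consonant — surfaces as [oː] (rule 2).
/b/ — not in any rule's target class → [b].
/j/ (between /b/ and /i/): no rule targets it → [j].
/i/ (between /j/ and /k/) fails the environment for rule 2, so it stays [i].
/k/ (between /i/ and /ɡ/): no rule targets it → [k].
/ɡ/ (between /k/ and /e/) is unaffected → [ɡ].
/e/ (word-final): rule 2 targets it, but not before a voiced consonant → unchanged [e].

[meːɾoːbjikɡe]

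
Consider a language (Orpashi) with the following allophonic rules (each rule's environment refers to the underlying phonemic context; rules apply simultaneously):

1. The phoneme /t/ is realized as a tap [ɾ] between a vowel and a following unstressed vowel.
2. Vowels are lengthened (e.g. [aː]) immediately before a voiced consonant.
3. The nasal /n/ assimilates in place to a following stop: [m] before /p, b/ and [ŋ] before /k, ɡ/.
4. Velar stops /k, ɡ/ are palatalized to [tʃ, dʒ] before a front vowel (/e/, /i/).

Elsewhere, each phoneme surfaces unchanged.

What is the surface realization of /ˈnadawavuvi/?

[ˈnaːdaːwaːvuːvi]

/n/ (word-initial) is in the target of rule 3 but the environment (before a labial or velar stop) is not met → [n].
Rule 2 applies to /a/ (between /n/ and /d/: before a voiced consonant) → [aː].
/d/ (between /a/ and /a/) is unaffected → [d].
/a/ — between /d/ and /w/, before a voiced consonant — surfaces as [aː] (rule 2).
/w/ stays [w].
/a/ — between /w/ and /v/, before a voiced consonant — surfaces as [aː] (rule 2).
/v/ (between /a/ and /u/) is unaffected → [v].
/u/ — between /v/ and /v/, before a voiced consonant — surfaces as [uː] (rule 2).
/v/ (between /u/ and /i/) is unaffected → [v].
/i/ (word-final) fails the environment for rule 2, so it stays [i].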